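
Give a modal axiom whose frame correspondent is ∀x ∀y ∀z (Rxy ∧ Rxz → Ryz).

◇p → □◇p

This is the Euclidean property; the standard corresponding axiom is 5: ◇p → □◇p.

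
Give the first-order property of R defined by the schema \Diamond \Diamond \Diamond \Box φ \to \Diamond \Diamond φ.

This is a Sahlqvist (Geach-type) schema ◇^3□^1φ → □^0◇^2φ.
Minimal-valuation argument: fix x; take any y with xR^3y and any z with xR^0z. Set V(φ) to the set of worlds R-reachable from y in exactly 1 step. Then □^1φ holds at y, so the antecedent holds at x; validity forces ◇^2φ at z, giving a w with zR^2w and yR^1w.
First-order correspondent: \forall x \forall y (x R^3 y \to \exists w (yRw \wedge x R^2 w)).

\forall x \forall y (x R^3 y \to \exists w (yRw \wedge x R^2 w))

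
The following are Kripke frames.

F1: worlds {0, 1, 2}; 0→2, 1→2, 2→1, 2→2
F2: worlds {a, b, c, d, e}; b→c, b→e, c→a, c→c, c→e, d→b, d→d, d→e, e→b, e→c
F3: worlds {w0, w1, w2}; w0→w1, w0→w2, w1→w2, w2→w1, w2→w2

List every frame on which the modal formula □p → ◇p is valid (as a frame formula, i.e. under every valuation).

This is the axiom for seriality; its first-order frame correspondent is ∀x ∃y Rxy.
F1: ✓.
F2: fails — world a has no successor.
F3: ✓.

F1, F3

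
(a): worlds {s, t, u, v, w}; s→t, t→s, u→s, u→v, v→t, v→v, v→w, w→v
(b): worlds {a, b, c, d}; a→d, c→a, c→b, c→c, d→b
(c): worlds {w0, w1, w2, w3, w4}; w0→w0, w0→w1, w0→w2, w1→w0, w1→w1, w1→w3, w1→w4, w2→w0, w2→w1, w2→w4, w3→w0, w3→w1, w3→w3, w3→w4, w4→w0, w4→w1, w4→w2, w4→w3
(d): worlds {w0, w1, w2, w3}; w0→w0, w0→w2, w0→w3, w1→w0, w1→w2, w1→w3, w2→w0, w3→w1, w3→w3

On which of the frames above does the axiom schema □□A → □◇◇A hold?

Frame correspondent (Sahlqvist): ∀x ∀z (xRz → ∃w (xR²w ∧ zR²w)) — i.e. a generalized confluence (Geach) condition.
(a): fails — sRt but no w* with sR²w* and tR²w*.
(b): fails — aRd but no w with aR²w and dR²w.
(c): holds.
(d): holds.

(c), (d)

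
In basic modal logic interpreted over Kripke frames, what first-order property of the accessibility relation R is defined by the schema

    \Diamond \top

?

seriality: \forall x \exists y Rxy

◇⊤ holds at w iff w has a successor, so frame-validity of ◇⊤ is exactly seriality. Equivalently via □φ → ◇φ:
Suppose □φ→◇φ is valid. At any x set V(φ)=W. Then □φ at x, so ◇φ at x, so x has a successor.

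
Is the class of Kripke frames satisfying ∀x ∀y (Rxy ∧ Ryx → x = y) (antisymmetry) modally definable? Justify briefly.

Modal frame validity is preserved under surjective bounded morphisms.
The 8-cycle (worlds w0,w1,w2,w3,w4,w5,w6,w7 with w0→w1→w2→w3→w4→w5→w6→w7→w0) is antisymmetric. Sending even-indexed worlds to a and odd-indexed worlds to b is a surjective bounded morphism onto the two-world frame with a↔b, which is not antisymmetric.
So the class is not modally definable.

Not modally definable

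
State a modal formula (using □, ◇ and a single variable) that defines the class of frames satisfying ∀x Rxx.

This is reflexivity; the standard corresponding axiom is T: □s → s.
Suppose □s→s is valid. At any x set V(s)={w : Rxw}. Then □s holds at x, so s holds at x, i.e. Rxx.

□s → s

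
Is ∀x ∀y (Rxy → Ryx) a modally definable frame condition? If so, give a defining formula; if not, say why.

This is a Sahlqvist condition; the B axiom q → □◇q defines it.

Definable; q → □◇q defines it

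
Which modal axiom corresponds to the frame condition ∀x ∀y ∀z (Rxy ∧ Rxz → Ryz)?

◇r → □◇r

A defining formula is ◇r → □◇r (the 5 axiom).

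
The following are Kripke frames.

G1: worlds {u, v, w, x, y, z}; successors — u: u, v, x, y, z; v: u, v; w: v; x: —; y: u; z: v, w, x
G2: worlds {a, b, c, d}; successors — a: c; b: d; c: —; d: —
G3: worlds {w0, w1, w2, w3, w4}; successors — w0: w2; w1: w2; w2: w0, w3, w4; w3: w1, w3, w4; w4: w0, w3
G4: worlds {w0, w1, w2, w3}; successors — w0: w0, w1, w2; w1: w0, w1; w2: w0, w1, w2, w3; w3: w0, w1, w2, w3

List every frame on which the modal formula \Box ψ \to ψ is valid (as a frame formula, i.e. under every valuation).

This is the axiom for reflexivity; its first-order frame correspondent is \forall x Rxx.
G1: fails — world w does not see itself.
G2: fails — world a does not see itself.
G3: fails — world w0 does not see itself.
G4: condition met.
Valid on: G4.

G4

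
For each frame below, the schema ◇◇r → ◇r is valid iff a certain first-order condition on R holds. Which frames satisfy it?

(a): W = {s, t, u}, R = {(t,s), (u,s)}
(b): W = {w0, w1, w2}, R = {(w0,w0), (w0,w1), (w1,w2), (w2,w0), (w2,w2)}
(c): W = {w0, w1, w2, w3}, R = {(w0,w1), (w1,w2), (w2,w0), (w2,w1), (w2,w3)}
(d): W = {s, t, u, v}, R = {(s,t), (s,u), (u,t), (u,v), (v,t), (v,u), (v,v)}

The schema corresponds to transitivity: ∀x ∀y ∀z (Rxy ∧ Ryz → Rxz).
(a): condition met.
(b): fails — Rw1w2 and Rw2w0 but not Rw1w0.
(c): fails — Rw1w2 and Rw2w1 but not Rw1w1.
(d): fails — Ruv and Rvu but not Ruu.

(a)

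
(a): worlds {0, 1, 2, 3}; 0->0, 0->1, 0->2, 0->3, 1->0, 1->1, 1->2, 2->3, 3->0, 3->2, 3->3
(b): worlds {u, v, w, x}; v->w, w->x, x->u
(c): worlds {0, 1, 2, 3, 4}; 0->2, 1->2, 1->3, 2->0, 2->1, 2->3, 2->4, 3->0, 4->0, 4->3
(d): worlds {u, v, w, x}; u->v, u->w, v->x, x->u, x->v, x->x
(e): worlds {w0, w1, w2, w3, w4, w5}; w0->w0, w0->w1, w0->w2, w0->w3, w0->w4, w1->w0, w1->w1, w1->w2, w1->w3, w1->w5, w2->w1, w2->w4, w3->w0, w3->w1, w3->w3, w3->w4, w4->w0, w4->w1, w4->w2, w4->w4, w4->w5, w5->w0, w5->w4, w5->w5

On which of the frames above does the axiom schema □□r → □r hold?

This is the axiom for density; its first-order frame correspondent is ∀x ∀y (Rxy → ∃z (Rxz ∧ Rzy)).
(a): condition met.
(b): fails — Rxu but no z with Rxz and Rzu.
(c): fails — R02 but no z with R0z and Rz2.
(d): fails — Ruv but no z with Ruz and Rzv.
(e): condition met.
Valid on: (a), (e).

(a), (e)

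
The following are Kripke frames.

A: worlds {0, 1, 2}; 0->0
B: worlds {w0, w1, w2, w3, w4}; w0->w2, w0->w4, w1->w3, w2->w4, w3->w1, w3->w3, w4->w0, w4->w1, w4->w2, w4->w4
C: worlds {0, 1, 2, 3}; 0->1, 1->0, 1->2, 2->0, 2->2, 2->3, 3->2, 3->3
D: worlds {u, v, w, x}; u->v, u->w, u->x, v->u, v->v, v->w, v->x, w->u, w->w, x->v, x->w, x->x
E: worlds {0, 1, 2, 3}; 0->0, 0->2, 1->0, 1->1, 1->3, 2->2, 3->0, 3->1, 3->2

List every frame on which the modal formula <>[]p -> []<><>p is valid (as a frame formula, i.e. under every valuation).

Frame correspondent (Sahlqvist): forall x forall y forall z ((xRy & xRz) -> exists w (yRw & z R^2 w)) — i.e. a generalized confluence (Geach) condition.
A: ✓.
B: fails — w4Rw0, w4Rw1 but no w with w0Rw and w1R²w.
C: fails — 1R0, 1R0 but no w with 0Rw and 0R²w.
D: ✓.
E: fails — 3R1, 3R2 but no w with 1Rw and 2R²w.
Valid on: A, D.

A, D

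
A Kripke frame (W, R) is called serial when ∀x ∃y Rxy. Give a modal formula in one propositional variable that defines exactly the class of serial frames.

The condition is seriality. The D schema □r → ◇r defines it.
Suppose □r→◇r is valid. At any x set V(r)=W. Then □r at x, so ◇r at x, so x has a successor.

□r → ◇r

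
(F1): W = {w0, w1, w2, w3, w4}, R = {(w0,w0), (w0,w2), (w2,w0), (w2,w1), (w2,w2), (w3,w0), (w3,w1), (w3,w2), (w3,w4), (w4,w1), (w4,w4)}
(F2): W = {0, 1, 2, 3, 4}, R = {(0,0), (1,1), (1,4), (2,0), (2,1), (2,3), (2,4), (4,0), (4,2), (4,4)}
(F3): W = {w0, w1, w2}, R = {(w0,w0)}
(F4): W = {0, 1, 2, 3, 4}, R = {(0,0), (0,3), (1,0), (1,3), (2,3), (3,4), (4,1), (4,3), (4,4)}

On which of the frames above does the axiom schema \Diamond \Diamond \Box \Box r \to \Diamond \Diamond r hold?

(F3), (F4)

The schema corresponds to a generalized confluence (Geach) condition: \forall x \forall y (x R^2 y \to \exists w (y R^2 w \wedge x R^2 w)).
(F1): fails — w0R²w1 but no w with w1R²w and w0R²w.
(F2): fails — 4R²3 but no w with 3R²w and 4R²w.
(F3): condition met.
(F4): condition met.
Valid on: (F3), (F4).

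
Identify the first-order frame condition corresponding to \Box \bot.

Emptiness of R

□⊥ is valid iff no world has any successor (otherwise □⊥ fails at any world with one).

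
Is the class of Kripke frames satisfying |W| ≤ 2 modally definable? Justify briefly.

No

Modal frame validity is preserved under disjoint unions.
Any modal formula valid on each of 3 disjoint one-world frames is valid on their disjoint union (validity is preserved under disjoint unions). Each one-world frame has |W|=1≤2, but the union has |W|=3.
So the class is not modally definable.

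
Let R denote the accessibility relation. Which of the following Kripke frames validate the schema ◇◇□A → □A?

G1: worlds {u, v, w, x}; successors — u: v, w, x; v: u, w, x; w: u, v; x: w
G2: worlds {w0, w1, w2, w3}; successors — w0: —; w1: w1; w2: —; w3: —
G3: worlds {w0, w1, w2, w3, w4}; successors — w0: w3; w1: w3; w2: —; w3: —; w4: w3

G2, G3

This is the axiom for a generalized confluence (Geach) condition; its first-order frame correspondent is ∀x ∀y ∀z ((xR²y ∧ xRz) → ∃w (yRw ∧ z = w)).
G1: fails — uR²v, uRv but no t with vRt and v=t.
G2: satisfies the condition.
G3: satisfies the condition.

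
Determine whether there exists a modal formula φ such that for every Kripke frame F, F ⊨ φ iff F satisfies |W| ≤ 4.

Not definable by any modal formula

Any modally definable frame class is closed under disjoint unions.
Any modal formula valid on each of 5 disjoint one-world frames is valid on their disjoint union (validity is preserved under disjoint unions). Each one-world frame has |W|=1≤4, but the union has |W|=5.
Hence having at most 4 worlds is not modally definable.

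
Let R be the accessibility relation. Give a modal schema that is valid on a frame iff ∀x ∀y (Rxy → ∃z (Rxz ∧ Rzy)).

□□p → □p

This is density; the standard corresponding axiom is C4: □□p → □p.
Suppose □□p→□p is valid. Take Rxy and set V(p)={w : xR²w}. Then □□p at x, so □p at x, so p at y, i.e. ∃z(Rxz∧Rzy).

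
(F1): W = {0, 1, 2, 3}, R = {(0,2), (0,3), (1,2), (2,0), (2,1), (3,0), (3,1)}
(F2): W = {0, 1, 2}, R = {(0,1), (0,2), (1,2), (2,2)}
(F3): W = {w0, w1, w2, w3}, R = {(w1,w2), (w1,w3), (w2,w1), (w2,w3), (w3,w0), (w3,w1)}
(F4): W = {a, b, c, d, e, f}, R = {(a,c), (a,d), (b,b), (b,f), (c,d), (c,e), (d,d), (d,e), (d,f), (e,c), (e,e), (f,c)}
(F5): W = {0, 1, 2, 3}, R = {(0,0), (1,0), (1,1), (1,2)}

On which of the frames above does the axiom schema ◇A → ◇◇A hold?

(F5)

The schema corresponds to a generalized confluence (Geach) condition: ∀x ∀y (xRy → ∃w (y = w ∧ xR²w)).
(F1): fails — 0R2 but no w with 2=w and 0R²w.
(F2): fails — 0R1 but no w with 1=w and 0R²w.
(F3): fails — w1Rw2 but no w with w2=w and w1R²w.
(F4): fails — aRc but no w with c=w and aR²w.
(F5): ✓.
Valid on: (F5).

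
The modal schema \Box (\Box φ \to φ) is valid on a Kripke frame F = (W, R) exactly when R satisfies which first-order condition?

This schema is the T□ axiom.
It corresponds to shift-reflexivity: \forall x \forall y (Rxy \to Ryy).

shift-reflexivity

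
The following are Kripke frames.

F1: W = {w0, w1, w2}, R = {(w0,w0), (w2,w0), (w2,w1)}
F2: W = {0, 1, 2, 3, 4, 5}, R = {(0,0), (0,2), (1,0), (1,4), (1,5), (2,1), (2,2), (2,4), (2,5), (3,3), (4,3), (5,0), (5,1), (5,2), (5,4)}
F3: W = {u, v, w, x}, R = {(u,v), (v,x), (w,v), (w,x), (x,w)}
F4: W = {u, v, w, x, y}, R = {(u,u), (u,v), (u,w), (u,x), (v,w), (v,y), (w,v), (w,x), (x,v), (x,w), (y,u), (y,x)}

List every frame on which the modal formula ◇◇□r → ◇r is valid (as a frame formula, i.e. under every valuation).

The schema corresponds to a generalized confluence (Geach) condition: ∀x ∀y (xR²y → ∃w (yRw ∧ xRw)).
F1: satisfies the condition.
F2: fails — 0R²4 but no w with 4Rw and 0Rw.
F3: fails — uR²x but no t with xRt and uRt.
F4: fails — wR²v but no t with vRt and wRt.
Valid on: F1.

F1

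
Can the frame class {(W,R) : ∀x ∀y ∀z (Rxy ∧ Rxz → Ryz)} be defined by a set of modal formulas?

Yes — defined by ◇q → □◇q

Yes: it is the Euclidean property, defined by the 5 schema ◇q → □◇q.
Suppose ◇q→□◇q is valid. Take Rxy, Rxz and set V(q)={y}. Then ◇q at x, so □◇q at x, so ◇q at z, so some w with Rzw has q; w=y, i.e. Rzy. By symmetry of the argument, Ryz.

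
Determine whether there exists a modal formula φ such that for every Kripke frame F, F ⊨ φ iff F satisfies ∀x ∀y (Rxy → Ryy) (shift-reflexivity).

Yes — defined by □(□r → r)

Yes: it is shift-reflexivity, defined by the T□ schema □(□r → r).
Suppose □(□r→r) is valid. Take Rxy and set V(r)={w : Ryw}. Then at y, □r holds; since □(□r→r) at x, □r→r at y, so r at y, i.e. Ryy.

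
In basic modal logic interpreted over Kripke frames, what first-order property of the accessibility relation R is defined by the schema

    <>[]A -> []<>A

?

convergence: forall x forall y forall z (Rxy & Rxz -> exists w (Ryw & Rzw))

This is the .2 axiom.
It corresponds to convergence: forall x forall y forall z (Rxy & Rxz -> exists w (Ryw & Rzw)).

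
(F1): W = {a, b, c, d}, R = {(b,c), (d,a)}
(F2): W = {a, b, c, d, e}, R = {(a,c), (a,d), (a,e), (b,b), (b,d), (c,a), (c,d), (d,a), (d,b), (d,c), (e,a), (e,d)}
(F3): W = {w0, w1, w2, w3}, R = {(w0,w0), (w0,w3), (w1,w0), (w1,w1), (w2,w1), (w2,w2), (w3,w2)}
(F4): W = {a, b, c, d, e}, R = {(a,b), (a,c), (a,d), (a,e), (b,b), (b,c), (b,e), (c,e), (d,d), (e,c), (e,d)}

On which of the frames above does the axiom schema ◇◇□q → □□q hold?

(F1)

This is the axiom for a generalized confluence (Geach) condition; its first-order frame correspondent is ∀x ∀y ∀z ((xR²y ∧ xR²z) → ∃w (yRw ∧ z = w)).
(F1): satisfies the condition.
(F2): fails — aR²a, aR²a but no w with aRw and a=w.
(F3): fails — w0R²w0, w0R²w2 but no w with w0Rw and w2=w.
(F4): fails — aR²b, aR²d but no w with bRw and d=w.
Valid on: (F1).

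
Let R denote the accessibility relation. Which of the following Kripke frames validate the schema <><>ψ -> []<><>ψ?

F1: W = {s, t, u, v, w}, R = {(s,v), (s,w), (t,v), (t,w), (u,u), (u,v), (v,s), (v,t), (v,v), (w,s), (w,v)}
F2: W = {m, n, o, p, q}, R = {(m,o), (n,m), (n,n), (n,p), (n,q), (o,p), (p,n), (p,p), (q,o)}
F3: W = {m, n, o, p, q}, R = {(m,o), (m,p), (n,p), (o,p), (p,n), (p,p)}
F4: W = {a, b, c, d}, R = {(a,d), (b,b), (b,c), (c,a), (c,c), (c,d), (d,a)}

The schema corresponds to a generalized confluence (Geach) condition: forall x forall y forall z ((x R^2 y & xRz) -> exists w (y = w & z R^2 w)).
F1: fails — uR²u, uRv but no w* with u=w* and vR²w*.
F2: fails — nR²m, nRm but no w with m=w and mR²w.
F3: holds.
F4: fails — aR²a, aRd but no w with a=w and dR²w.
Valid on: F3.

F3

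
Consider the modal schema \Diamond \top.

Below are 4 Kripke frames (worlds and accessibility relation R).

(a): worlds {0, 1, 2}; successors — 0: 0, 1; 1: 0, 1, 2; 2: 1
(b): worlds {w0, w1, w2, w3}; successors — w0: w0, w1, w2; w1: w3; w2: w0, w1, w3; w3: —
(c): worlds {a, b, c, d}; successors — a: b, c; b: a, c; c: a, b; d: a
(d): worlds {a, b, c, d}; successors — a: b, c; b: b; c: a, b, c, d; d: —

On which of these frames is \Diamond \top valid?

This is the axiom for seriality; its first-order frame correspondent is \forall x \exists y Rxy.
(a): condition met.
(b): fails — world w3 has no successor.
(c): condition met.
(d): fails — world d has no successor.
Valid on: (a), (c).

(a), (c)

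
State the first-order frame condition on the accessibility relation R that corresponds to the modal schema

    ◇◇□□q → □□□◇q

∀x ∀y ∀z ((xR²y ∧ xR³z) → ∃w (yR²w ∧ zRw))

This is a Sahlqvist (Geach-type) schema ◇^2□^2q → □^3◇^1q.
Minimal-valuation argument: fix x; take any y with xR^2y and any z with xR^3z. Set V(q) to the set of worlds R-reachable from y in exactly 2 steps. Then □^2q holds at y, so the antecedent holds at x; validity forces ◇^1q at z, giving a w with zR^1w and yR^2w.
First-order correspondent: ∀x ∀y ∀z ((xR²y ∧ xR³z) → ∃w (yR²w ∧ zRw)).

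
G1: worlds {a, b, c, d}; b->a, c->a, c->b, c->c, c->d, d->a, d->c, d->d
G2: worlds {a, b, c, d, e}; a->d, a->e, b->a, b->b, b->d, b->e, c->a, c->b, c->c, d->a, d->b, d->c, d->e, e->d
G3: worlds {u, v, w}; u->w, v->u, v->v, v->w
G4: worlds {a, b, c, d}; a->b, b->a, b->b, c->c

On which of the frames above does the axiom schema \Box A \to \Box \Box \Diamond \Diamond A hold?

G4

This is the axiom for a generalized confluence (Geach) condition; its first-order frame correspondent is \forall x \forall z (x R^2 z \to \exists w (xRw \wedge z R^2 w)).
G1: fails — cR²a but no w with cRw and aR²w.
G2: fails — eR²e but no w with eRw and eR²w.
G3: fails — vR²u but no t with vRt and uR²t.
G4: ✓.
Valid on: G4.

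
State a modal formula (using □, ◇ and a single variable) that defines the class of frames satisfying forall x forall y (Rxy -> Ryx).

The condition is symmetry. The B schema q → □◇q defines it.
Suppose q→□◇q is valid. Take Rxy and set V(q)={x}. Then q at x, so □◇q at x, so ◇q at y, so some z with Ryz has q; z=x, i.e. Ryx.

q → □◇q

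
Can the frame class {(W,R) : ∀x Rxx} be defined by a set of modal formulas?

Definable; □p → p defines it

This is a Sahlqvist condition; the T axiom □p → p defines it.
Suppose □p→p is valid. At any x set V(p)={w : Rxw}. Then □p holds at x, so p holds at x, i.e. Rxx.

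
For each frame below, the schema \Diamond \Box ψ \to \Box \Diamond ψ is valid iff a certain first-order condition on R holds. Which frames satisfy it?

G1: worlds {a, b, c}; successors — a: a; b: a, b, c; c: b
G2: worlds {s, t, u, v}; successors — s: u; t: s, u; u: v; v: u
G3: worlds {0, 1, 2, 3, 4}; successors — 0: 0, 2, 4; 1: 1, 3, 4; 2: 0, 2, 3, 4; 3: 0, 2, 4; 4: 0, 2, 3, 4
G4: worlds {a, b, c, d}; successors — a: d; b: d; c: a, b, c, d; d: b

G3

The schema corresponds to convergence: \forall x \forall y \forall z (Rxy \wedge Rxz \to \exists w (Ryw \wedge Rzw)).
G1: fails — Rbc and Rba but c and a have no common successor.
G2: fails — Rts and Rtu but s and u have no common successor.
G3: holds.
G4: fails — Rcd and Rcb but d and b have no common successor.
Valid on: G3.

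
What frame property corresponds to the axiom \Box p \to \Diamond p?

seriality: \forall x \exists y Rxy

Suppose □p→◇p is valid. At any x set V(p)=W. Then □p at x, so ◇p at x, so x has a successor.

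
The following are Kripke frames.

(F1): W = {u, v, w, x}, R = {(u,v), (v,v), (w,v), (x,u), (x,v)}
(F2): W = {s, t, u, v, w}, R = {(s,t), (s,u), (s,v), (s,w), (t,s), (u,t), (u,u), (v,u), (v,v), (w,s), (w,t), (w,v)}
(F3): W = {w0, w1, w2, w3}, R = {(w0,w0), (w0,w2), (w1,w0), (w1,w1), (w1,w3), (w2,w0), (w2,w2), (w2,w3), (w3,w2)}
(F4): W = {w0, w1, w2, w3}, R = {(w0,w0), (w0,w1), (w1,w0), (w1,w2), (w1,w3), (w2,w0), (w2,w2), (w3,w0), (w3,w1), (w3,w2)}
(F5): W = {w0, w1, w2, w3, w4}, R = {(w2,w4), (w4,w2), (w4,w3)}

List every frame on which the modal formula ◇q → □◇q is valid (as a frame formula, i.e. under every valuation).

Frame correspondent (Sahlqvist): ∀x ∀y ∀z (Rxy ∧ Rxz → Ryz) — i.e. the Euclidean property.
(F1): fails — Rxu and Rxu but not Ruu.
(F2): fails — Rsv and Rsw but not Rvw.
(F3): fails — Rw1w0 and Rw1w1 but not Rw0w1.
(F4): fails — Rw0w1 and Rw0w1 but not Rw1w1.
(F5): fails — Rw2w4 and Rw2w4 but not Rw4w4.

none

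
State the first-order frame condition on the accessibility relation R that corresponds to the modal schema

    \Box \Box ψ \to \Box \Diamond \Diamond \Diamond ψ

\forall x \forall z (xRz \to \exists w (x R^2 w \wedge z R^3 w))

This is a Sahlqvist (Geach-type) schema ◇^0□^2ψ → □^1◇^3ψ.
Minimal-valuation argument: fix x; take any y with xR^0y and any z with xR^1z. Set V(ψ) to the set of worlds R-reachable from y in exactly 2 steps. Then □^2ψ holds at y, so the antecedent holds at x; validity forces ◇^3ψ at z, giving a w with zR^3w and yR^2w.
First-order correspondent: \forall x \forall z (xRz \to \exists w (x R^2 w \wedge z R^3 w)).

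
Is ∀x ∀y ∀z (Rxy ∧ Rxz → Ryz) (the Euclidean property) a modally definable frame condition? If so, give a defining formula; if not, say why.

The condition is the Euclidean property. A defining modal formula is ◇r → □◇r.

Yes — defined by ◇r → □◇r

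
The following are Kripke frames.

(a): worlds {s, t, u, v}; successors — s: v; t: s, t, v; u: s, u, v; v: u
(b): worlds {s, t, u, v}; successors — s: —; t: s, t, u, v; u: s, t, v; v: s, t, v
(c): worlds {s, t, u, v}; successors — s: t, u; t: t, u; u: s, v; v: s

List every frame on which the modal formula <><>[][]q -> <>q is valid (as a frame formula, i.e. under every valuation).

Frame correspondent (Sahlqvist): forall x forall y (x R^2 y -> exists w (y R^2 w & xRw)) — i.e. a generalized confluence (Geach) condition.
(a): fails — tR²s but no w with sR²w and tRw.
(b): fails — tR²s but no w with sR²w and tRw.
(c): satisfies the condition.
Valid on: (c).

(c)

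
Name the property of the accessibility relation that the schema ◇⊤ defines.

seriality

◇⊤ holds at w iff w has a successor, so frame-validity of ◇⊤ is exactly seriality. Equivalently via □φ → ◇φ:
Suppose □φ→◇φ is valid. At any x set V(φ)=W. Then □φ at x, so ◇φ at x, so x has a successor.
Conversely, on a frame with seriality the schema holds at every world under every valuation.
So the correspondent is seriality.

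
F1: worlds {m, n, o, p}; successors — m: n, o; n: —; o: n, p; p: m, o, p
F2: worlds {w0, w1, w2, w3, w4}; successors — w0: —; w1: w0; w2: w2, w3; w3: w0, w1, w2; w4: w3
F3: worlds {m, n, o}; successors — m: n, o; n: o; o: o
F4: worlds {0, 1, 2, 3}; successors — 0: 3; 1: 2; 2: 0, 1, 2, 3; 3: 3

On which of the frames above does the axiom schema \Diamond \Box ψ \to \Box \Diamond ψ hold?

F3

Frame correspondent (Sahlqvist): \forall x \forall y \forall z (Rxy \wedge Rxz \to \exists w (Ryw \wedge Rzw)) — i.e. convergence.
F1: fails — Rmo and Rmn but o and n have no common successor.
F2: fails — Rw1w0 and Rw1w0 but w0 and w0 have no common successor.
F3: condition met.
F4: fails — R23 and R21 but 3 and 1 have no common successor.
Valid on: F3.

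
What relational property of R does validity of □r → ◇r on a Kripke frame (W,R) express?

Suppose □r→◇r is valid. At any x set V(r)=W. Then □r at x, so ◇r at x, so x has a successor.
The converse is a direct semantic check.
Frame condition: ∀x ∃y Rxy.

seriality: ∀x ∃y Rxy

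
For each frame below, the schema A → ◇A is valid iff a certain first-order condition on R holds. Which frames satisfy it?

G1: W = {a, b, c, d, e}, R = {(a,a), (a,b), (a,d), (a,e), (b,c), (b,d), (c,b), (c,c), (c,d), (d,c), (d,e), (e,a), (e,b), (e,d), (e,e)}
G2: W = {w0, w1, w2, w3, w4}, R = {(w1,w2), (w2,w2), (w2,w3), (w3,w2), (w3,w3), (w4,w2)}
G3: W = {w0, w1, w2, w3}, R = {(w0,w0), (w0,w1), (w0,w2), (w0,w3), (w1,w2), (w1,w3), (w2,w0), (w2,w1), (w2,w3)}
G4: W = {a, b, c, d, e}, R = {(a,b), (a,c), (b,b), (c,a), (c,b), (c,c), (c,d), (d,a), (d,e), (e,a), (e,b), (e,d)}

none

This is the axiom for reflexivity; its first-order frame correspondent is ∀x Rxx.
G1: fails — world b does not see itself.
G2: fails — world w0 does not see itself.
G3: fails — world w1 does not see itself.
G4: fails — world a does not see itself.
Valid on no frame.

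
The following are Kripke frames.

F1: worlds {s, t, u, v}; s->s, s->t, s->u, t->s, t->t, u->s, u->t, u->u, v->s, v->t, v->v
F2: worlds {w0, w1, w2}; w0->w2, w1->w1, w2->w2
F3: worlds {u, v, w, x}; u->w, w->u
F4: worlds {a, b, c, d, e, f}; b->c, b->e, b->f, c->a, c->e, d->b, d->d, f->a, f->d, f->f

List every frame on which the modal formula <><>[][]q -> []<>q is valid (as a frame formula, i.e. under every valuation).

The schema corresponds to a generalized confluence (Geach) condition: forall x forall y forall z ((x R^2 y & xRz) -> exists w (y R^2 w & zRw)).
F1: satisfies the condition.
F2: satisfies the condition.
F3: satisfies the condition.
F4: fails — bR²a, bRc but no w with aR²w and cRw.

F1, F2, F3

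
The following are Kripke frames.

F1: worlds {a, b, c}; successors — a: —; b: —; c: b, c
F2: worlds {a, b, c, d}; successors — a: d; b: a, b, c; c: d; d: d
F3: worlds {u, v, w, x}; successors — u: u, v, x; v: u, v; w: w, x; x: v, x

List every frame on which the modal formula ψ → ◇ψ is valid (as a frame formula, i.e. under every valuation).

F3

This is the axiom for reflexivity; its first-order frame correspondent is ∀x Rxx.
F1: fails — world a does not see itself.
F2: fails — world a does not see itself.
F3: holds.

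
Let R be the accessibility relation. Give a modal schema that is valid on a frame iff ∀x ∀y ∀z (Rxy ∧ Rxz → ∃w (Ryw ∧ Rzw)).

A defining formula is ◇□p → □◇p (the .2 axiom).
Suppose ◇□p→□◇p is valid. Take Rxy, Rxz and set V(p)={w : Ryw}. Then □p at y so ◇□p at x, so □◇p at x, so ◇p at z, giving w with Rzw and Ryw.

◇□p → □◇p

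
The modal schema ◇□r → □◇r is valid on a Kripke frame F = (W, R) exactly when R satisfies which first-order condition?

Convergence

Suppose ◇□r→□◇r is valid. Take Rxy, Rxz and set V(r)={w : Ryw}. Then □r at y so ◇□r at x, so □◇r at x, so ◇r at z, giving w with Rzw and Ryw.
The converse is a direct semantic check.
So the correspondent is convergence.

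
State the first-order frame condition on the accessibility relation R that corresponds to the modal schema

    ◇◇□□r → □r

This is a Sahlqvist (Geach-type) schema ◇^2□^2r → □^1◇^0r.
Minimal-valuation argument: fix x; take any y with xR^2y and any z with xR^1z. Set V(r) to the set of worlds R-reachable from y in exactly 2 steps. Then □^2r holds at y, so the antecedent holds at x; validity forces ◇^0r at z, giving a w with zR^0w and yR^2w.
First-order correspondent: ∀x ∀y ∀z ((xR²y ∧ xRz) → ∃w (yR²w ∧ z = w)).

∀x ∀y ∀z ((xR²y ∧ xRz) → ∃w (yR²w ∧ z = w))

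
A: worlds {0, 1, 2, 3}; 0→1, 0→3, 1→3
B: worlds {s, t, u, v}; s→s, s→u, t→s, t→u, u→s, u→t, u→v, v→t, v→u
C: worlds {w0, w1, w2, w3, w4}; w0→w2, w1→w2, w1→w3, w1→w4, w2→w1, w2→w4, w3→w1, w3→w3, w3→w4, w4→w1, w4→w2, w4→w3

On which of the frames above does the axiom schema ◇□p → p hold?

none

Frame correspondent (Sahlqvist): ∀x ∀y (Rxy → Ryx) — i.e. symmetry.
A: fails — R01 but not R10.
B: fails — Rvt but not Rtv.
C: fails — Rw0w2 but not Rw2w0.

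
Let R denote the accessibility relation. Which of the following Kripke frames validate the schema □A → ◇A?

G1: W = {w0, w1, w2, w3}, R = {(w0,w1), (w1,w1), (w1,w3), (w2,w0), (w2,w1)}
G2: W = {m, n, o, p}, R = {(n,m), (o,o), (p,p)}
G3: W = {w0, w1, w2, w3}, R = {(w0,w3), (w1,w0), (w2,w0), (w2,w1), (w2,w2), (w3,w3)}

G3

The schema corresponds to seriality: ∀x ∃y Rxy.
G1: fails — world w3 has no successor.
G2: fails — world m has no successor.
G3: ✓.
Valid on: G3.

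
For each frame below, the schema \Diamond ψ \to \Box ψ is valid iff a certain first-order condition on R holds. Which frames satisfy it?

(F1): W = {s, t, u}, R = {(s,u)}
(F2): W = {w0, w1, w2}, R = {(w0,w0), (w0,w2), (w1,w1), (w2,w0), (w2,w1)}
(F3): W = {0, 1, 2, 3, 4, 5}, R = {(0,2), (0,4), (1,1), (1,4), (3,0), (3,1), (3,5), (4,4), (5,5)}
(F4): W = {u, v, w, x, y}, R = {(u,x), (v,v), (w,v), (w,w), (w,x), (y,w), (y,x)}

This is the axiom for partial functionality; its first-order frame correspondent is \forall x \forall y \forall z (Rxy \wedge Rxz \to y = z).
(F1): holds.
(F2): fails — w0 sees both w0 and w2.
(F3): fails — 0 sees both 2 and 4.
(F4): fails — w sees both v and w.
Valid on: (F1).

(F1)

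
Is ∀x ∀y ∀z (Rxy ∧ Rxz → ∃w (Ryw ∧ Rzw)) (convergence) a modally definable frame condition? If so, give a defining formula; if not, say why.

Yes: it is convergence, defined by the .2 schema ◇□q → □◇q.
Suppose ◇□q→□◇q is valid. Take Rxy, Rxz and set V(q)={w : Ryw}. Then □q at y so ◇□q at x, so □◇q at x, so ◇q at z, giving w with Rzw and Ryw.

Yes, by ◇□q → □◇q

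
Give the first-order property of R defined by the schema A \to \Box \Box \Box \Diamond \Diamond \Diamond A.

\forall x \forall z (x R^3 z \to \exists w (x = w \wedge z R^3 w))

This is a Sahlqvist (Geach-type) schema ◇^0□^0A → □^3◇^3A.
First-order correspondent: \forall x \forall z (x R^3 z \to \exists w (x = w \wedge z R^3 w)).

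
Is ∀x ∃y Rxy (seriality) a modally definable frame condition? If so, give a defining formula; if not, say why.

Definable; □q → ◇q defines it

Yes: it is seriality, defined by the D schema □q → ◇q.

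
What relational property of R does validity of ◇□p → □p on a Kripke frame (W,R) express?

Equivalently (dual form): ◇p → □◇p.
Suppose ◇p→□◇p is valid. Take Rxy, Rxz and set V(p)={y}. Then ◇p at x, so □◇p at x, so ◇p at z, so some w with Rzw has p; w=y, i.e. Rzy. By symmetry of the argument, Ryz.
Conversely, on a frame with the Euclidean property the schema holds at every world under every valuation.
Frame condition: ∀x ∀y ∀z (Rxy ∧ Rxz → Ryz).

the Euclidean property: ∀x ∀y ∀z (Rxy ∧ Rxz → Ryz)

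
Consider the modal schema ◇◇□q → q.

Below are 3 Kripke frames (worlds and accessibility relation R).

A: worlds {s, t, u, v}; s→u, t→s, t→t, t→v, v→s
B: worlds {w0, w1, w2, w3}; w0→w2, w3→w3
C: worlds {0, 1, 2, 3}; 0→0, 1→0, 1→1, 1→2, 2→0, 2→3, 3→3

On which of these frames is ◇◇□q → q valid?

B

The schema corresponds to a generalized confluence (Geach) condition: ∀x ∀y (xR²y → ∃w (yRw ∧ x = w)).
A: fails — tR²s but no w with sRw and t=w.
B: ✓.
C: fails — 1R²0 but no w with 0Rw and 1=w.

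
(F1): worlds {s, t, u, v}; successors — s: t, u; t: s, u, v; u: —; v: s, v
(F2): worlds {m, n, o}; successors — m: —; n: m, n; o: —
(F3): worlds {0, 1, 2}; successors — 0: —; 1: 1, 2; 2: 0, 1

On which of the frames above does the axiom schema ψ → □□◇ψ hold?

This is the axiom for a generalized confluence (Geach) condition; its first-order frame correspondent is ∀x ∀z (xR²z → ∃w (x = w ∧ zRw)).
(F1): fails — sR²s but no w with s=w and sRw.
(F2): fails — nR²m but no w with n=w and mRw.
(F3): fails — 1R²0 but no w with 1=w and 0Rw.
Valid on no frame.

none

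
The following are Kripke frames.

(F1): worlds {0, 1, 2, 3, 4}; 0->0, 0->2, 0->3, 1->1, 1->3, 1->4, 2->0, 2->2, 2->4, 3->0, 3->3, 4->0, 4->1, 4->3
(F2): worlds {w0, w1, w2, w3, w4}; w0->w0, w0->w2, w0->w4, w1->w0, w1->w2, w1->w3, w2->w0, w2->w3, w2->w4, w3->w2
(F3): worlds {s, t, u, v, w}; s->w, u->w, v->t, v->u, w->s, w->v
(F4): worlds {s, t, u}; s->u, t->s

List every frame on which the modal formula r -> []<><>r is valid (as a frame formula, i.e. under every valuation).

The schema corresponds to a generalized confluence (Geach) condition: forall x forall z (xRz -> exists w (x = w & z R^2 w)).
(F1): fails — 1R3 but no w with 1=w and 3R²w.
(F2): fails — w0Rw4 but no w with w0=w and w4R²w.
(F3): fails — sRw but no w* with s=w* and wR²w*.
(F4): fails — sRu but no w with s=w and uR²w.
Valid on no frame.

none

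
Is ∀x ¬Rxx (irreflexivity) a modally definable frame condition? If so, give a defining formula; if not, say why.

Modal frame validity is preserved under surjective bounded morphisms.
The 4-cycle (worlds s,t,u,v with s→t→u→v→s) is irreflexive, and the map sending every world to a single reflexive point • is a surjective bounded morphism (forth: every edge maps to (•,•); back: every world has a successor). So any modal formula valid on the 4-cycle is also valid on the reflexive point, which is not irreflexive.
So the class is not modally definable.

Not definable by any modal formula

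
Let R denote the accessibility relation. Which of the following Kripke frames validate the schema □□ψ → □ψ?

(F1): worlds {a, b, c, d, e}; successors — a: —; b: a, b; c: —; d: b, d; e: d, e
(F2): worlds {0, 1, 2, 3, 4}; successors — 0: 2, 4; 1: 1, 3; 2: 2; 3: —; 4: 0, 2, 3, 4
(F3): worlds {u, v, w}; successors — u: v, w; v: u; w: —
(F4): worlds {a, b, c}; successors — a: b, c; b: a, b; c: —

The schema corresponds to density: ∀x ∀y (Rxy → ∃z (Rxz ∧ Rzy)).
(F1): holds.
(F2): holds.
(F3): fails — Ruv but no z with Ruz and Rzv.
(F4): fails — Rac but no z with Raz and Rzc.
Valid on: (F1), (F2).

(F1), (F2)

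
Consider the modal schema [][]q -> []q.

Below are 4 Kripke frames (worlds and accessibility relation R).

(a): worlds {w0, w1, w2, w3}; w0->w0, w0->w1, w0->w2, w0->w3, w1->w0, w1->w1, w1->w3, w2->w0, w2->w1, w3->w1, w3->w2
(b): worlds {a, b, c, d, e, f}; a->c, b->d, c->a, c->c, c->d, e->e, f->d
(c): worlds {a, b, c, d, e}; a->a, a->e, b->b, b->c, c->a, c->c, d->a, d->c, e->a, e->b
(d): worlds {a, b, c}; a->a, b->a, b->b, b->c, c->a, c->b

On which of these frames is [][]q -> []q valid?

Frame correspondent (Sahlqvist): forall x forall y (Rxy -> exists z (Rxz & Rzy)) — i.e. density.
(a): fails — Rw3w2 but no z with Rw3z and Rzw2.
(b): fails — Rfd but no z with Rfz and Rzd.
(c): condition met.
(d): condition met.
Valid on: (c), (d).

(c), (d)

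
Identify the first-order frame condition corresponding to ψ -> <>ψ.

This is frame-equivalent to □ψ → ψ (substitute ¬ψ for ψ and contrapose).
Suppose □ψ→ψ is valid. At any x set V(ψ)={w : Rxw}. Then □ψ holds at x, so ψ holds at x, i.e. Rxx.
Conversely, on a frame with reflexivity the schema holds at every world under every valuation.
Frame condition: forall x Rxx.

Reflexivity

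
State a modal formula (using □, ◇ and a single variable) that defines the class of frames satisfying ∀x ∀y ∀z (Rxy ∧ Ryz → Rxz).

□ψ → □□ψ

This is transitivity; the standard corresponding axiom is 4: □ψ → □□ψ.
Suppose □ψ→□□ψ is valid. Take Rxy, Ryz and set V(ψ)={w : Rxw}. Then □ψ at x, so □□ψ at x, so □ψ at y, so ψ at z, i.e. Rxz.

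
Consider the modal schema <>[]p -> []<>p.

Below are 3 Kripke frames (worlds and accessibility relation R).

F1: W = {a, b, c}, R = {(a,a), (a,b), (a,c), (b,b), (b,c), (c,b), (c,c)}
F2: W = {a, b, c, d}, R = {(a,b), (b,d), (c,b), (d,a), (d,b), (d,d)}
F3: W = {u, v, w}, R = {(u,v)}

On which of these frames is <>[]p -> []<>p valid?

F1

Frame correspondent (Sahlqvist): forall x forall y forall z (Rxy & Rxz -> exists w (Ryw & Rzw)) — i.e. convergence.
F1: satisfies the condition.
F2: fails — Rdb and Rda but b and a have no common successor.
F3: fails — Ruv and Ruv but v and v have no common successor.
Valid on: F1.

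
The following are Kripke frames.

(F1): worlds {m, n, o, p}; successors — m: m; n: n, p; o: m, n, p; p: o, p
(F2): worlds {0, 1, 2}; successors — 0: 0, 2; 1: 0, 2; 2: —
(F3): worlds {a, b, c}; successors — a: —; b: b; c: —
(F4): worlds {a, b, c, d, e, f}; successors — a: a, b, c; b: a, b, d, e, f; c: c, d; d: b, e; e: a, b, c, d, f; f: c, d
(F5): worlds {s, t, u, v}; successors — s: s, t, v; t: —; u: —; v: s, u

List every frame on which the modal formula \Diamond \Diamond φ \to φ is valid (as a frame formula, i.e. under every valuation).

The schema corresponds to a generalized confluence (Geach) condition: \forall x \forall y (x R^2 y \to \exists w (y = w \wedge x = w)).
(F1): fails — nR²o but o ≠ n.
(F2): fails — 0R²2 but 2 ≠ 0.
(F3): condition met.
(F4): fails — aR²b but b ≠ a.
(F5): fails — sR²t but t ≠ s.
Valid on: (F3).

(F3)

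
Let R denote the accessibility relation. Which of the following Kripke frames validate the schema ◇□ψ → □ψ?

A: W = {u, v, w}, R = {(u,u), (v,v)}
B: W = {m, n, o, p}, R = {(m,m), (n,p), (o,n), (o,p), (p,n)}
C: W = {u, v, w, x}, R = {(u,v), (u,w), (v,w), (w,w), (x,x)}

This is the axiom for the Euclidean property; its first-order frame correspondent is ∀x ∀y ∀z (Rxy ∧ Rxz → Ryz).
A: satisfies the condition.
B: fails — Rnp and Rnp but not Rpp.
C: fails — Ruv and Ruv but not Rvv.
Valid on: A.

A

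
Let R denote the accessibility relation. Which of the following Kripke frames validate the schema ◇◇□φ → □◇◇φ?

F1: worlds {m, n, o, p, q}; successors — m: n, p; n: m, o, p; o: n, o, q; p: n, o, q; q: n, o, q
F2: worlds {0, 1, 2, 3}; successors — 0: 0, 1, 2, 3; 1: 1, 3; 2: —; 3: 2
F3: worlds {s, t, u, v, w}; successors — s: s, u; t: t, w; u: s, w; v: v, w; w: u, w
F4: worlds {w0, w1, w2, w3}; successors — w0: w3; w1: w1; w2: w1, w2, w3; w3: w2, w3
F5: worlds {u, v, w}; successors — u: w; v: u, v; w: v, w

Frame correspondent (Sahlqvist): ∀x ∀y ∀z ((xR²y ∧ xRz) → ∃w (yRw ∧ zR²w)) — i.e. a generalized confluence (Geach) condition.
F1: condition met.
F2: fails — 0R²0, 0R2 but no w with 0Rw and 2R²w.
F3: condition met.
F4: fails — w2R²w3, w2Rw1 but no w with w3Rw and w1R²w.
F5: condition met.
Valid on: F1, F3, F5.

F1, F3, F5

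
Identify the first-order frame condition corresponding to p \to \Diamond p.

This is frame-equivalent to □p → p (substitute ¬p for p and contrapose).
Suppose □p→p is valid. At any x set V(p)={w : Rxw}. Then □p holds at x, so p holds at x, i.e. Rxx.

reflexivity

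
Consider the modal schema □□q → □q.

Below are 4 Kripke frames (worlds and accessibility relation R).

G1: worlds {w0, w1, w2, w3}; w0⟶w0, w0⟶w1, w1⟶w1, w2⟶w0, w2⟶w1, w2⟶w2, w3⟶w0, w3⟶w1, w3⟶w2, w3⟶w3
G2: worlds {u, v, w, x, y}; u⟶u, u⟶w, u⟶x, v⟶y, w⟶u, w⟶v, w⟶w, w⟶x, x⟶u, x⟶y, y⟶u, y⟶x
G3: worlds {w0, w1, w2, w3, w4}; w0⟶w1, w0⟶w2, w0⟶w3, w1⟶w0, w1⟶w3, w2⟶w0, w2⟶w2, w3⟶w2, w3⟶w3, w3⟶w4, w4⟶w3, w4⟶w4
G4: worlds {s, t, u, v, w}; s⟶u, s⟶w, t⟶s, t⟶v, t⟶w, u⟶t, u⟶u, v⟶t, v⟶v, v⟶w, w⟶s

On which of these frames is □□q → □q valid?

G1

This is the axiom for density; its first-order frame correspondent is ∀x ∀y (Rxy → ∃z (Rxz ∧ Rzy)).
G1: holds.
G2: fails — Rvy but no z with Rvz and Rzy.
G3: fails — Rw1w0 but no z with Rw1z and Rzw0.
G4: fails — Rsw but no z with Rsz and Rzw.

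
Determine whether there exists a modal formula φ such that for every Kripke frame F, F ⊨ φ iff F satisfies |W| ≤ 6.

If a class were modally definable it would be closed under disjoint unions (Goldblatt–Thomason).
Any modal formula valid on each of 7 disjoint one-world frames is valid on their disjoint union (validity is preserved under disjoint unions). Each one-world frame has |W|=1≤6, but the union has |W|=7.
So the class is not modally definable.

Not definable by any modal formula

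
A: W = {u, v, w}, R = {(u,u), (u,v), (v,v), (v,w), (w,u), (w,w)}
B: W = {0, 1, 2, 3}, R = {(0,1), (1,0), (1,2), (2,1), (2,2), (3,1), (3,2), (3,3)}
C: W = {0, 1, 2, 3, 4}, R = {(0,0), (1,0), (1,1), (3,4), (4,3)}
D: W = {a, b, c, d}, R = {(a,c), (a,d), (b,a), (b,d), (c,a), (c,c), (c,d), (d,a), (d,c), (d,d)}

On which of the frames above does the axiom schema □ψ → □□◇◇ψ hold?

A, D

Frame correspondent (Sahlqvist): ∀x ∀z (xR²z → ∃w (xRw ∧ zR²w)) — i.e. a generalized confluence (Geach) condition.
A: satisfies the condition.
B: fails — 0R²0 but no w with 0Rw and 0R²w.
C: fails — 3R²3 but no w with 3Rw and 3R²w.
D: satisfies the condition.
Valid on: A, D.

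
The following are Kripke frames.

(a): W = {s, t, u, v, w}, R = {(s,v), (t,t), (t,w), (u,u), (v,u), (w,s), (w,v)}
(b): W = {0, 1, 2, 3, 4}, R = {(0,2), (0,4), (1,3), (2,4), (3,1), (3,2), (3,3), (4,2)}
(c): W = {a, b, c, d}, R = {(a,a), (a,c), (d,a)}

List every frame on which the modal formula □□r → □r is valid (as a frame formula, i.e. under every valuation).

Frame correspondent (Sahlqvist): ∀x ∀y (Rxy → ∃z (Rxz ∧ Rzy)) — i.e. density.
(a): fails — Rsv but no z with Rsz and Rzv.
(b): fails — R24 but no z with R2z and Rz4.
(c): satisfies the condition.
Valid on: (c).

(c)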